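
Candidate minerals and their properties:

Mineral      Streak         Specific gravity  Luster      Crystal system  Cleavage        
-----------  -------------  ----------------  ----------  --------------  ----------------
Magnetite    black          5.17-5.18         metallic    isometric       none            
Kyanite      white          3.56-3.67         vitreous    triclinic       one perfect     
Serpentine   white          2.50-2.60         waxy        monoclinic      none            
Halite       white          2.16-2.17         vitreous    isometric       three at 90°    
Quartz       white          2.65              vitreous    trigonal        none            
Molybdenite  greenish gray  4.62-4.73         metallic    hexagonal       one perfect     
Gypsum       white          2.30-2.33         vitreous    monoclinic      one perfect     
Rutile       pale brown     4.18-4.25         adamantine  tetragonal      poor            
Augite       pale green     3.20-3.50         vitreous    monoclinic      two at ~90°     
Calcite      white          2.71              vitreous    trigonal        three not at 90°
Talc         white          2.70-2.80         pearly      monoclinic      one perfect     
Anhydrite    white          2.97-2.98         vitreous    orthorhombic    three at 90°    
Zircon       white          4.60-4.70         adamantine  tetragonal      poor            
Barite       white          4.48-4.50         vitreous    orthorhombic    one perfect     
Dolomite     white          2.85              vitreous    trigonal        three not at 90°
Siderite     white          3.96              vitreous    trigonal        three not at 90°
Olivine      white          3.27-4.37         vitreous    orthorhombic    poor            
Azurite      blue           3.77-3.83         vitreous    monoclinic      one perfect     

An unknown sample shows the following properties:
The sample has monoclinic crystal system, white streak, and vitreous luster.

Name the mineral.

Monoclinic crystal system — narrows the field to Serpentine, Gypsum, Augite, Talc, Azurite.
White streak excludes Augite, Azurite.
Vitreous luster — Gypsum remains.
The only mineral consistent with every observation is Gypsum.

Gypsum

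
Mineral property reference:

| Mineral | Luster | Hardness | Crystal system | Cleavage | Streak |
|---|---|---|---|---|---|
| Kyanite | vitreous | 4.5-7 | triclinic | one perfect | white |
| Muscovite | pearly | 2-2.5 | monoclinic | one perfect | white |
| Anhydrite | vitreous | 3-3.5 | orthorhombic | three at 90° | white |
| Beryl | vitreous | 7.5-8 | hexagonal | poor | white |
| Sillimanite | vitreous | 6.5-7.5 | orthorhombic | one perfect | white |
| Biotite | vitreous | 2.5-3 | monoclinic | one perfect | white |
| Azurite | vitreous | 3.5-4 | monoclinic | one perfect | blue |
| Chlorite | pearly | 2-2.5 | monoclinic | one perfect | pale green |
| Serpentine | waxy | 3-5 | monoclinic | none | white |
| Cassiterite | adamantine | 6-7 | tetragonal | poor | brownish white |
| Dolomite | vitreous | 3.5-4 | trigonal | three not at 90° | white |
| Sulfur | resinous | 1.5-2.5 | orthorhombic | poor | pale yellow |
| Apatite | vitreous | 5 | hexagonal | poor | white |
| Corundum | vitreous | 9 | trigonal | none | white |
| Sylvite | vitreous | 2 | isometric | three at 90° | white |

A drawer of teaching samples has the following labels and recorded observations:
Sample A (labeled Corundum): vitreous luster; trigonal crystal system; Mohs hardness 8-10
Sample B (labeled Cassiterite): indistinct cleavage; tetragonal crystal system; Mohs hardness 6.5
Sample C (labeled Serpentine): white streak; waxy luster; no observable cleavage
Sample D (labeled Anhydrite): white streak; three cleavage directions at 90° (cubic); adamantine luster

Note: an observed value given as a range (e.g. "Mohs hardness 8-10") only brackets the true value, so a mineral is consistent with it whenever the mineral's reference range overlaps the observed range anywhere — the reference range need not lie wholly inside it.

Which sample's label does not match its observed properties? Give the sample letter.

D

Sample A: every observation is compatible with the reference values for Corundum.
Sample B: every observation is compatible with the reference values for Cassiterite.
Sample C: every observation is compatible with the reference values for Serpentine.
Sample D: adamantine luster is outside the reference for Anhydrite (vitreous luster) — mislabeled.
Sample D is the mislabeled one.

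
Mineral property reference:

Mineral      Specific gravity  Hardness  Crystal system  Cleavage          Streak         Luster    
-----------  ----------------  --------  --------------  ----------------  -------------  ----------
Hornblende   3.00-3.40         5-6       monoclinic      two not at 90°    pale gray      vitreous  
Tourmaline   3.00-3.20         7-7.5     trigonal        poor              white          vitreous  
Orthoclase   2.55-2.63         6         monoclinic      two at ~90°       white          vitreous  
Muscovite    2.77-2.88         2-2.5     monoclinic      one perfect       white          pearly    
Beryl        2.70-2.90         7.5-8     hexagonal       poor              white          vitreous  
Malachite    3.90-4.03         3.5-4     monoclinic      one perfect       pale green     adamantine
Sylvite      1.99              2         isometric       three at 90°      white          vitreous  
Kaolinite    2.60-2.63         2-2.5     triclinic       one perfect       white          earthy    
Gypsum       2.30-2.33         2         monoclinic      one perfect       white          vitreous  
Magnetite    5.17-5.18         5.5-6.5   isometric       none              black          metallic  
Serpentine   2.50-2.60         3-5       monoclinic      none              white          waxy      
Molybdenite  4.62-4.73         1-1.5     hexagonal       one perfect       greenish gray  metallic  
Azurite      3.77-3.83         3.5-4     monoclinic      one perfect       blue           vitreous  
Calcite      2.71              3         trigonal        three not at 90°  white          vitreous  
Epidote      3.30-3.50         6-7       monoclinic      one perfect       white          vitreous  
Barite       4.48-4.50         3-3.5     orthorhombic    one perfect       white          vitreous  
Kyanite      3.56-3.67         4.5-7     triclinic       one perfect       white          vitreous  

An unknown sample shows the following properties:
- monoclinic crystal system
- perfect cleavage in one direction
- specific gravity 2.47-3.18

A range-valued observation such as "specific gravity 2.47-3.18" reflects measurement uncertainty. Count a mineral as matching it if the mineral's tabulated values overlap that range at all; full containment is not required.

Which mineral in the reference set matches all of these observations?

Muscovite

Monoclinic crystal system: leaves Hornblende, Orthoclase, Muscovite, Malachite, Gypsum, Serpentine, Azurite, Epidote.
Perfect cleavage in one direction eliminates Hornblende, Orthoclase, Serpentine.
Specific gravity 2.47-3.18: only Muscovite remains.
Only Muscovite satisfies all observations.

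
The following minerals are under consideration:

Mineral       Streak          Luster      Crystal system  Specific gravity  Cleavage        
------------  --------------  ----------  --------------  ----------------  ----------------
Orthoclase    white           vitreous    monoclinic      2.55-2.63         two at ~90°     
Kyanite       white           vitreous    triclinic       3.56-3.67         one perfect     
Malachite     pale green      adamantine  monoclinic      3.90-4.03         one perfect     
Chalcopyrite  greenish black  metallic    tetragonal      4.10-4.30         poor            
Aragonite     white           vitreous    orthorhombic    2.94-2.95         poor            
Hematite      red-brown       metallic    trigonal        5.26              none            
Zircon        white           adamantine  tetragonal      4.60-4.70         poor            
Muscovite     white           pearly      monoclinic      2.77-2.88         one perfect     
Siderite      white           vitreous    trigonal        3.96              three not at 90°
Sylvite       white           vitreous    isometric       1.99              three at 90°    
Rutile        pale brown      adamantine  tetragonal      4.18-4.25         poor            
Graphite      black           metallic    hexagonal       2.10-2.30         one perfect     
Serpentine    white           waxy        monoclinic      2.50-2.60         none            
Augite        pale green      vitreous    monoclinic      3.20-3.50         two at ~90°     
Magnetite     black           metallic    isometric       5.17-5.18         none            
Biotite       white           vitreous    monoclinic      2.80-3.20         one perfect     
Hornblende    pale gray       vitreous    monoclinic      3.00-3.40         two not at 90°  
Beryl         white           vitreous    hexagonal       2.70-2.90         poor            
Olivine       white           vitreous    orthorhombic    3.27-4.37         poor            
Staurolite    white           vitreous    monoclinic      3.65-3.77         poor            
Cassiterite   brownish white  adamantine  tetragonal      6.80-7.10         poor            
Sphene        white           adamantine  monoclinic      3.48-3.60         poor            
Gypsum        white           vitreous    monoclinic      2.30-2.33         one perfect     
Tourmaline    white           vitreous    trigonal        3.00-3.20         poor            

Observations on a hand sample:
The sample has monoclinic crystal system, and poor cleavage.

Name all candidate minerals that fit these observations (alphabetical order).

Monoclinic crystal system — narrows the field to Orthoclase, Malachite, Muscovite, Serpentine, Augite, Biotite, Hornblende, Staurolite, Sphene, Gypsum.
Poor cleavage — Staurolite, Sphene remain.
Consistent with every observation: Sphene, Staurolite.

Sphene, Staurolite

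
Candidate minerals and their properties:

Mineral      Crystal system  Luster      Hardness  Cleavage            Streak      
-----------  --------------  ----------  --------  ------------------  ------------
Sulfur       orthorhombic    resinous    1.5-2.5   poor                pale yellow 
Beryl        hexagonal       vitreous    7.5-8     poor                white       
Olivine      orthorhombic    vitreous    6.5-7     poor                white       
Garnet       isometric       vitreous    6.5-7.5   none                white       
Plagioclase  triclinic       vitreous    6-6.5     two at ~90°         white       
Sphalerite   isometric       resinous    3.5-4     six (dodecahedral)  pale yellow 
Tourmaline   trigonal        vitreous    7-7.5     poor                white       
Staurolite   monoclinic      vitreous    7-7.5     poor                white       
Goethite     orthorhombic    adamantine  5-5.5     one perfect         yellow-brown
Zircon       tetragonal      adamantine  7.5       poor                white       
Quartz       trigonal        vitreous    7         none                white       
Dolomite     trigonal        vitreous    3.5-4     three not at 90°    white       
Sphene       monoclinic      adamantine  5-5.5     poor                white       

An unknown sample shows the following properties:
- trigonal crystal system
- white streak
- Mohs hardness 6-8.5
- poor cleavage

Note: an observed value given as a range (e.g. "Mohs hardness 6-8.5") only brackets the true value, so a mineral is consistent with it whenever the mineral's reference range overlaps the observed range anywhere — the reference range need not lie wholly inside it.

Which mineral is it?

Trigonal crystal system — leaves Tourmaline, Quartz, Dolomite.
White streak — every remaining candidate is consistent.
Mohs hardness 6-8.5 eliminates Dolomite.
Poor cleavage is inconsistent with Quartz.
The only mineral consistent with every observation is Tourmaline.

Tourmaline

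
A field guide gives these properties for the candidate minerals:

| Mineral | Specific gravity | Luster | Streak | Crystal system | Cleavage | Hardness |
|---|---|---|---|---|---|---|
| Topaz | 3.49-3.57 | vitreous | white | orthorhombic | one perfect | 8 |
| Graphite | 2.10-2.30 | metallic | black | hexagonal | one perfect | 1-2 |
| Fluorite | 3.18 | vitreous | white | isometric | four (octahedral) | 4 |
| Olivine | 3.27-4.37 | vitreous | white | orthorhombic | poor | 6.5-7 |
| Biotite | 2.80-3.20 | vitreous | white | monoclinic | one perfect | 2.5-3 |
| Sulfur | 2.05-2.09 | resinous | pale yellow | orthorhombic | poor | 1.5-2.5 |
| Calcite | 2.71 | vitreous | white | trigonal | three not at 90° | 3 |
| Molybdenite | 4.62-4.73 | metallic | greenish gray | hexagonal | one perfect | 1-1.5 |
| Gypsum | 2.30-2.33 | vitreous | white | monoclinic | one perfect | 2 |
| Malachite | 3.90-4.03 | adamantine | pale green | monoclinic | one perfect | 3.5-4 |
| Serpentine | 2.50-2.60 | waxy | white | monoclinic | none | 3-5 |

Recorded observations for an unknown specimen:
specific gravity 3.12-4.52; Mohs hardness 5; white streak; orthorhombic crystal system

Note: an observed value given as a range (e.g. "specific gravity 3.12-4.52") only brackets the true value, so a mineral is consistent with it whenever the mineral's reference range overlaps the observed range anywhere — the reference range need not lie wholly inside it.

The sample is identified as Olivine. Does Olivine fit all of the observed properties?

Specific gravity 3.12-4.52 — consistent with Olivine (SG 3.27-4.37).
Mohs hardness 5 — Olivine has hardness 6.5-7; a mismatch.
White streak — consistent with Olivine (white streak).
Orthorhombic crystal system — consistent with Olivine (orthorhombic system).
The hardness observation rules out Olivine.

No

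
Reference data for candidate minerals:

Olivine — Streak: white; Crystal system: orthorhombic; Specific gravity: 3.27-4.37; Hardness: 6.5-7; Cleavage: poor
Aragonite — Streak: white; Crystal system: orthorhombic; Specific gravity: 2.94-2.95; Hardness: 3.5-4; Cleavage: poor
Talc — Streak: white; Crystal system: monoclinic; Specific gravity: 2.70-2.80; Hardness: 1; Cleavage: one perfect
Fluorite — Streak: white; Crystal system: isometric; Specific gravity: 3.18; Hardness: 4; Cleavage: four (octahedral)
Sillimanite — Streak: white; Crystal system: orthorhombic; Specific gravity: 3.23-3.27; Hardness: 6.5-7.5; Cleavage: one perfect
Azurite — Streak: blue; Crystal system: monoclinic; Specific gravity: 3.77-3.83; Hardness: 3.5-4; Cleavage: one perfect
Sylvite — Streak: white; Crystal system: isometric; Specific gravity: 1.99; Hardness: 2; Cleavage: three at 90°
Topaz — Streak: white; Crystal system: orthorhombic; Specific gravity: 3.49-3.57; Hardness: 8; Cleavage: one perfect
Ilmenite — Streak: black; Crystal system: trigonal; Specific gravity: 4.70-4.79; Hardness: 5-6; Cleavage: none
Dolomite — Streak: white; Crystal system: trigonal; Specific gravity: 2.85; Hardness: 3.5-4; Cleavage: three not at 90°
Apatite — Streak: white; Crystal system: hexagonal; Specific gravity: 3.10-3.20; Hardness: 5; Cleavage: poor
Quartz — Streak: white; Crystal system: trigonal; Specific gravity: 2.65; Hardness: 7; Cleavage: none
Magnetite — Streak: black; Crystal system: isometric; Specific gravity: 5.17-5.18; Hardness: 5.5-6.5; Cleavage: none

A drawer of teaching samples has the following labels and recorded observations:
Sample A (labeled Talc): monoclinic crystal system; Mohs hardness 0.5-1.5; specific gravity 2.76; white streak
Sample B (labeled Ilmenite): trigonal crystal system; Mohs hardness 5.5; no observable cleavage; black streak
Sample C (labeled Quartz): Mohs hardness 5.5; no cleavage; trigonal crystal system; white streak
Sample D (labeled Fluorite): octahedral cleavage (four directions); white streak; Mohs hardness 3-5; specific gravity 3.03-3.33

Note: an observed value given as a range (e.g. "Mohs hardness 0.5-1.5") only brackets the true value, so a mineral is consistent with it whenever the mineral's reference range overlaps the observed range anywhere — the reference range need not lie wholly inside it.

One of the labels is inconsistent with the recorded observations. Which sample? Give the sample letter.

C

Sample A: nothing contradicts Talc.
Sample B: nothing contradicts Ilmenite.
Sample C: Mohs hardness 5.5 is outside the reference for Quartz (hardness 7) — mislabeled.
Sample D: nothing contradicts Fluorite.
Sample C is the mislabeled one.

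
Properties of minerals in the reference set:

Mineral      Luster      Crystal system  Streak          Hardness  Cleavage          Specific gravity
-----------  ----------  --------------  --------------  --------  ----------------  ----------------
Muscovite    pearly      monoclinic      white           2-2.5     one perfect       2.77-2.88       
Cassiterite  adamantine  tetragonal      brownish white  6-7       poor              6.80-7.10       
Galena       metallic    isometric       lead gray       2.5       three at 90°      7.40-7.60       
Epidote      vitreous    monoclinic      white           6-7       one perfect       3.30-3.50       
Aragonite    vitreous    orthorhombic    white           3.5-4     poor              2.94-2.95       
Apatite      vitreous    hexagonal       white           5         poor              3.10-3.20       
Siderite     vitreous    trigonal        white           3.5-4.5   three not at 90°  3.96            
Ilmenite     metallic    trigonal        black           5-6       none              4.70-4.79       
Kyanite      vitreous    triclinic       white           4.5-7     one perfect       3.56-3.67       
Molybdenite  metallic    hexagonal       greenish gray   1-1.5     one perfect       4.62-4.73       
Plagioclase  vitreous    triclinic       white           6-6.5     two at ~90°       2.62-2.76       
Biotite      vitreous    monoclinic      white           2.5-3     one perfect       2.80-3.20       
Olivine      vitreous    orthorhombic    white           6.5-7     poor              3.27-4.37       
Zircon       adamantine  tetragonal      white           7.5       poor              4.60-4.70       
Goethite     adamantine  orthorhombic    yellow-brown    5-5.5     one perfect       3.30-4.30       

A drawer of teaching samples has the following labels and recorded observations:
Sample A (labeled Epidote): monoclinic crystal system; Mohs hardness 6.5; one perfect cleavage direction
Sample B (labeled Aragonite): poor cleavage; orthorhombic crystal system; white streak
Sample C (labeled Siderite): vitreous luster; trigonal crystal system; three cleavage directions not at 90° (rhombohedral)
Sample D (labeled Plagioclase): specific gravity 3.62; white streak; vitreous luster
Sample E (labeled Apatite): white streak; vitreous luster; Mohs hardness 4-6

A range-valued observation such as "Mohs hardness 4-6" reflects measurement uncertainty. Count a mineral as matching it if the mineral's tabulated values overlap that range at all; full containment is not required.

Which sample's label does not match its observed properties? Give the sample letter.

D

Sample A: nothing contradicts Epidote.
Sample B: nothing contradicts Aragonite.
Sample C: nothing contradicts Siderite.
Sample D: specific gravity 3.62 is outside the reference for Plagioclase (SG 2.62-2.76) — mislabeled.
Sample E: nothing contradicts Apatite.
Sample D is the mislabeled one.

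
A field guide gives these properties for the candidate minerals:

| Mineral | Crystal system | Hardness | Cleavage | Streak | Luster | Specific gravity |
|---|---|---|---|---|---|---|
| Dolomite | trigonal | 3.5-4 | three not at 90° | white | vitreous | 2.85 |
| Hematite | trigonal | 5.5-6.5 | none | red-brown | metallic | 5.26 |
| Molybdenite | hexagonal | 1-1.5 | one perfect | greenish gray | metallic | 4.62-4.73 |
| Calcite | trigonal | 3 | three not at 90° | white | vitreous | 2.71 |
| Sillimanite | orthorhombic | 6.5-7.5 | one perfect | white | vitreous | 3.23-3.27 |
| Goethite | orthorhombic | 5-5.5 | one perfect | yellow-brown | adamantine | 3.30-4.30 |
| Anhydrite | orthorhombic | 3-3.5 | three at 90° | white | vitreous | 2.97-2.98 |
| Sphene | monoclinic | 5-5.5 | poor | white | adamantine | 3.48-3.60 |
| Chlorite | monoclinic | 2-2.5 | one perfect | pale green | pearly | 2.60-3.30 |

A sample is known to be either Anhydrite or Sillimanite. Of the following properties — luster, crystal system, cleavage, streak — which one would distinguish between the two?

Luster: both vitreous — shared.
Crystal system: both orthorhombic — shared.
Cleavage: Anhydrite three at 90°, Sillimanite one perfect — distinct.
Streak: both white — shared.
Cleavage is the diagnostic property here.

cleavage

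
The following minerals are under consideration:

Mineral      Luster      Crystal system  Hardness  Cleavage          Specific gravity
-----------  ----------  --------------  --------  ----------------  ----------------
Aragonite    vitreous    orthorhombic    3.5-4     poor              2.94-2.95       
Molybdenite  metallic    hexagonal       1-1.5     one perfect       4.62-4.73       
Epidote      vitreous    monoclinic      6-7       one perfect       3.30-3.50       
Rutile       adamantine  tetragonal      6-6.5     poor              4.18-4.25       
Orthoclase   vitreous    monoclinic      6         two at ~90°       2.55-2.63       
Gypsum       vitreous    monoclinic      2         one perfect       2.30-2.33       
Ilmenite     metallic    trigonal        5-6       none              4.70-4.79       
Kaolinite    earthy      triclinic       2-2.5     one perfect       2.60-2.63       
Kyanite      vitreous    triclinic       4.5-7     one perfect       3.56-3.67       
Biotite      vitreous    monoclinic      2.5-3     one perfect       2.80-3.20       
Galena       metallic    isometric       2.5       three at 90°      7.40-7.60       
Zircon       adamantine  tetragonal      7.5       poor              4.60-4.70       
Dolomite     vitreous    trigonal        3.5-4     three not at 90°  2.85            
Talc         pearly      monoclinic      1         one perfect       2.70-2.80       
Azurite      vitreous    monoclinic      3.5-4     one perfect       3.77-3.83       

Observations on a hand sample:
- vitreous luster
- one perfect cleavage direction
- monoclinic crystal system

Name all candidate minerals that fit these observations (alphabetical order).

Azurite, Biotite, Epidote, Gypsum

Vitreous luster — only Aragonite, Epidote, Orthoclase, Gypsum, Kyanite, Biotite, Dolomite, Azurite remain.
One perfect cleavage direction rules out Aragonite, Orthoclase, Dolomite.
Monoclinic crystal system is inconsistent with Kyanite.
Consistent with every observation: Azurite, Biotite, Epidote, Gypsum.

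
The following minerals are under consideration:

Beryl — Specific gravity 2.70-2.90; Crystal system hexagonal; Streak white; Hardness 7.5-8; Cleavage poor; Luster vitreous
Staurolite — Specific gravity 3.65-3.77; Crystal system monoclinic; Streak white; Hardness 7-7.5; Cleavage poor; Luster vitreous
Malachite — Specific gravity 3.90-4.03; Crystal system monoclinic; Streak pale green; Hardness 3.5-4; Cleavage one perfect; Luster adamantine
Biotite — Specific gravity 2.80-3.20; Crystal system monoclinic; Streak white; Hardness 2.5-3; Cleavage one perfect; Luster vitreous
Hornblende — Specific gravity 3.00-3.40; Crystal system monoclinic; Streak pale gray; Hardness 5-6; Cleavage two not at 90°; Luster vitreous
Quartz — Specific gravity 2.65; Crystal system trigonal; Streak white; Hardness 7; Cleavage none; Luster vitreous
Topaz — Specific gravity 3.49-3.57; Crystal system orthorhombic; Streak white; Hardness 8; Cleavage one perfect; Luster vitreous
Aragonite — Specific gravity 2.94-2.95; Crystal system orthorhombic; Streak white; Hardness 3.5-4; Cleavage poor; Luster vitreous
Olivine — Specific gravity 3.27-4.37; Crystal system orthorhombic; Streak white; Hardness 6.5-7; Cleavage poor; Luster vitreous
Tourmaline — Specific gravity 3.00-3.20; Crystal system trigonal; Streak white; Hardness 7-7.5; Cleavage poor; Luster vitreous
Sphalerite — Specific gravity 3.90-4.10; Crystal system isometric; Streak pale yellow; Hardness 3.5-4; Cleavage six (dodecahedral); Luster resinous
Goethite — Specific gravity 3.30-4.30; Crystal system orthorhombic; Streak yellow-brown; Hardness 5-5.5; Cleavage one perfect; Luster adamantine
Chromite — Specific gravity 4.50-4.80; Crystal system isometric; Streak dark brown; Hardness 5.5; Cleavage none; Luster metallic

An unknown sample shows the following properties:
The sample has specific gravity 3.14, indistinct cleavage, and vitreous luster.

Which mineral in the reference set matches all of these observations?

Specific gravity 3.14: only Biotite, Hornblende, Tourmaline remain.
Indistinct cleavage: narrows the field to Tourmaline.
Vitreous luster: consistent with all remaining minerals.
Only Tourmaline satisfies all observations.

Tourmaline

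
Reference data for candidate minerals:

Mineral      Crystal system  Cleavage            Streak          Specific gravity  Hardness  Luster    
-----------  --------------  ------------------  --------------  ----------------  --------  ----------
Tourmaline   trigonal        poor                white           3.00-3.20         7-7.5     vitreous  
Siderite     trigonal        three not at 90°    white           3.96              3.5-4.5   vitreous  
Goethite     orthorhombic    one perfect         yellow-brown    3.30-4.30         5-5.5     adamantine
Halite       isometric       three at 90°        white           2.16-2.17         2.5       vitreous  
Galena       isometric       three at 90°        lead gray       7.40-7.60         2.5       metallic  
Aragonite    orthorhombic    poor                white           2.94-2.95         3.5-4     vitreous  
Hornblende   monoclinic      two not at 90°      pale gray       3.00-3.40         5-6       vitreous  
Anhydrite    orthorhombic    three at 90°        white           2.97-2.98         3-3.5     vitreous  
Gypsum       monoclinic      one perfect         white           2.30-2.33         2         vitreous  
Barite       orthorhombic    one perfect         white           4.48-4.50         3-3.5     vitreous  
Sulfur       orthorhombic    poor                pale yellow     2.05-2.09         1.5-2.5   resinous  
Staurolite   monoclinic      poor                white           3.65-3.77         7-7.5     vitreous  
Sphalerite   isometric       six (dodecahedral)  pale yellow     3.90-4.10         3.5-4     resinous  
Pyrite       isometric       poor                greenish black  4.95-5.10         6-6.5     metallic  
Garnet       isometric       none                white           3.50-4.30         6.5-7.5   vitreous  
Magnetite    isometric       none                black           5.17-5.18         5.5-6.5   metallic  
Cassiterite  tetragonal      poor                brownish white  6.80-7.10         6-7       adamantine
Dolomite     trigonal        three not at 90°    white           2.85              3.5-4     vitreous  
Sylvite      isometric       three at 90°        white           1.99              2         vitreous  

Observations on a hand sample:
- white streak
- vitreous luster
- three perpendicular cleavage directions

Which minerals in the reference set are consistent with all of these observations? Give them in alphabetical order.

White streak — narrows the field to Tourmaline, Siderite, Halite, Aragonite, Anhydrite, Gypsum, Barite, Staurolite, Garnet, Dolomite, Sylvite.
Vitreous luster — every remaining candidate is consistent.
Three perpendicular cleavage directions — Halite, Anhydrite, Sylvite remain.
Consistent with every observation: Anhydrite, Halite, Sylvite.

Anhydrite, Halite, Sylvite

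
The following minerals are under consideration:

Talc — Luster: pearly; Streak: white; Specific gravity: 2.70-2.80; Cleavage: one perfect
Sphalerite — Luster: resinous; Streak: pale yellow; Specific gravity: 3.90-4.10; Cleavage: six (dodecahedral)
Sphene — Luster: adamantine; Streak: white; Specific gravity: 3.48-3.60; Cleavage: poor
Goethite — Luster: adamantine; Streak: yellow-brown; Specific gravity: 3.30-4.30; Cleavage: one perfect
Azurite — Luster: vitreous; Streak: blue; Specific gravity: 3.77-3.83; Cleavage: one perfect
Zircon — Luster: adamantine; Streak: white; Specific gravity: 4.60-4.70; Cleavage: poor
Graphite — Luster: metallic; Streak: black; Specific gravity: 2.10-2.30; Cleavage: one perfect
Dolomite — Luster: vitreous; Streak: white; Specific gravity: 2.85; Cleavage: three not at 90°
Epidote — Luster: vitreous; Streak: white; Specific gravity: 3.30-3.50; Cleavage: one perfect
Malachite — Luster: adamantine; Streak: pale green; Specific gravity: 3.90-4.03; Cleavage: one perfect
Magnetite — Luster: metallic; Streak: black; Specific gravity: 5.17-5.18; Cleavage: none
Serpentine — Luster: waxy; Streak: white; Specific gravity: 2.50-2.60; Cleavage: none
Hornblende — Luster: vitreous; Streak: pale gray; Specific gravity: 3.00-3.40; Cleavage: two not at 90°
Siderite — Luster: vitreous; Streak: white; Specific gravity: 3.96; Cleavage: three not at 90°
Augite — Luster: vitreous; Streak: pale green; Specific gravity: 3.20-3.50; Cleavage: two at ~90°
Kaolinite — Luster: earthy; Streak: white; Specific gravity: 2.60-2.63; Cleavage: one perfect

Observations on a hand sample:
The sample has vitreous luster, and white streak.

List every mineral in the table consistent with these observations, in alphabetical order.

Dolomite, Epidote, Siderite

Vitreous luster: narrows the field to Azurite, Dolomite, Epidote, Hornblende, Siderite, Augite.
White streak eliminates Azurite, Hornblende, Augite.
Remaining candidates: Dolomite, Epidote, Siderite.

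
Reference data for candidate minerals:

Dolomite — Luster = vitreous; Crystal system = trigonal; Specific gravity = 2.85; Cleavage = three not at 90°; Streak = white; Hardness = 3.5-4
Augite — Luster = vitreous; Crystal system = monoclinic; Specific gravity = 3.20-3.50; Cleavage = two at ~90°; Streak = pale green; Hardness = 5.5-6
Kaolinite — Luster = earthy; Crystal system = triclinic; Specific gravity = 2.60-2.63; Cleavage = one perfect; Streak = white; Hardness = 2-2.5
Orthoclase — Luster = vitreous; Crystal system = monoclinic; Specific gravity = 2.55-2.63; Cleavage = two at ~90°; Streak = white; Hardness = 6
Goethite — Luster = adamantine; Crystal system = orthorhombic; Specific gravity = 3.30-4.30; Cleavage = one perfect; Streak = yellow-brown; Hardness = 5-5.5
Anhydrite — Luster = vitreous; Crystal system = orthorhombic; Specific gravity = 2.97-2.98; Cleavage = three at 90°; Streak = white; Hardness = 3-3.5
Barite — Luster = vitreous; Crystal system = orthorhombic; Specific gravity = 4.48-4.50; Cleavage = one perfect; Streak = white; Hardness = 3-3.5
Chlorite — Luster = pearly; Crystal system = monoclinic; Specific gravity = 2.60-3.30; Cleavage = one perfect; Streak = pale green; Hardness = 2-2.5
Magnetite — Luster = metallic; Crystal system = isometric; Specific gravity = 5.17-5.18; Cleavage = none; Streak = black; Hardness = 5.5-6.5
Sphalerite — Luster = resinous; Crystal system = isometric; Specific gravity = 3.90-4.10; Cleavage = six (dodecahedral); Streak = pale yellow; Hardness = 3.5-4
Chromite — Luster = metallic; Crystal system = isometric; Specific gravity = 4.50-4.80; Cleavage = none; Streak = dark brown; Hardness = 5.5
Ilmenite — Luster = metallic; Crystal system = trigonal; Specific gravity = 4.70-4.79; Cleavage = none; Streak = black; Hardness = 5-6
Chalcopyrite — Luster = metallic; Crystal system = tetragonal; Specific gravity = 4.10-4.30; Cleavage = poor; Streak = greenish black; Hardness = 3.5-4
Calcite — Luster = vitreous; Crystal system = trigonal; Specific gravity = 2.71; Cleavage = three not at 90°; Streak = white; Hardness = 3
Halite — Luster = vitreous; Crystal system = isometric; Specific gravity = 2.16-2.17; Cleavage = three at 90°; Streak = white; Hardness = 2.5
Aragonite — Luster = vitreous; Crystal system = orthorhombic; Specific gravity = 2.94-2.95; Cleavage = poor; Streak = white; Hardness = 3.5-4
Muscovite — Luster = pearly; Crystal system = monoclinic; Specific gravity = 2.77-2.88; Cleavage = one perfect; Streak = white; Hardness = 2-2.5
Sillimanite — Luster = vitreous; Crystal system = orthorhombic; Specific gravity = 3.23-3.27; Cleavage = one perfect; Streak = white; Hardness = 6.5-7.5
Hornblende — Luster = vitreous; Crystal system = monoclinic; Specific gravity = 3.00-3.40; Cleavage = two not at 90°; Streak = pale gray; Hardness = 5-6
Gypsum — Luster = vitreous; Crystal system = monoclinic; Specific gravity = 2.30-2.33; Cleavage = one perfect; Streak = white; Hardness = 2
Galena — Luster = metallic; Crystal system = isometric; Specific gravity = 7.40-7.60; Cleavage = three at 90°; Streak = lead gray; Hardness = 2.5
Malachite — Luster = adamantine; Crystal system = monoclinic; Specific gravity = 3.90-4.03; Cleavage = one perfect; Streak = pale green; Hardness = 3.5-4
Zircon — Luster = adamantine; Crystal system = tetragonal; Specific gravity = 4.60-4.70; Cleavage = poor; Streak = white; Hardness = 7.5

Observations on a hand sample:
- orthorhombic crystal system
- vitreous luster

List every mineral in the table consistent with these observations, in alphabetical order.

Orthorhombic crystal system — Goethite, Anhydrite, Barite, Aragonite, Sillimanite remain.
Vitreous luster rules out Goethite.
Remaining candidates: Anhydrite, Aragonite, Barite, Sillimanite.

Anhydrite, Aragonite, Barite, Sillimanite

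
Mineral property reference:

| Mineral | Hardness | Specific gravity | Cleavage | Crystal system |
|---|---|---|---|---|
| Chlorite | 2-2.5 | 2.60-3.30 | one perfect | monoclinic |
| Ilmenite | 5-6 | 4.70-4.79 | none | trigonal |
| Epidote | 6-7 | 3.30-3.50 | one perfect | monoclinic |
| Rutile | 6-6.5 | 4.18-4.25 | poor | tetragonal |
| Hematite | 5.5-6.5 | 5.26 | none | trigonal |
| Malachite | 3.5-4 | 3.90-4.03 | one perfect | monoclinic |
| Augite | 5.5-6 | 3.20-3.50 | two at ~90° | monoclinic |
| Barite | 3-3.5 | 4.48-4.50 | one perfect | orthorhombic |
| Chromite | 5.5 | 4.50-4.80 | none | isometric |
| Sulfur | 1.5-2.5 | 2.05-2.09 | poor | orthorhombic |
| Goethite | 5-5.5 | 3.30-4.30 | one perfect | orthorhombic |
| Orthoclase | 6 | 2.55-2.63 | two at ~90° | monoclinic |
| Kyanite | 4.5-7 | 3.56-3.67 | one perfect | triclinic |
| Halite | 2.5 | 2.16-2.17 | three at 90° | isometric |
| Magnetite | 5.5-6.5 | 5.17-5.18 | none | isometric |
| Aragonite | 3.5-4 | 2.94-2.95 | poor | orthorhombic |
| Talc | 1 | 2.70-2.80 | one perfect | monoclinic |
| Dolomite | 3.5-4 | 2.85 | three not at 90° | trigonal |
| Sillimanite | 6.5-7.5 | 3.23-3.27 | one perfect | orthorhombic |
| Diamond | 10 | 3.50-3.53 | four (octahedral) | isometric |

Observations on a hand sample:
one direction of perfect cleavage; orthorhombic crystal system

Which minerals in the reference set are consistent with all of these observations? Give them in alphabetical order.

One direction of perfect cleavage — leaves Chlorite, Epidote, Malachite, Barite, Goethite, Kyanite, Talc, Sillimanite.
Orthorhombic crystal system — leaves Barite, Goethite, Sillimanite.
Consistent with every observation: Barite, Goethite, Sillimanite.

Barite, Goethite, Sillimanite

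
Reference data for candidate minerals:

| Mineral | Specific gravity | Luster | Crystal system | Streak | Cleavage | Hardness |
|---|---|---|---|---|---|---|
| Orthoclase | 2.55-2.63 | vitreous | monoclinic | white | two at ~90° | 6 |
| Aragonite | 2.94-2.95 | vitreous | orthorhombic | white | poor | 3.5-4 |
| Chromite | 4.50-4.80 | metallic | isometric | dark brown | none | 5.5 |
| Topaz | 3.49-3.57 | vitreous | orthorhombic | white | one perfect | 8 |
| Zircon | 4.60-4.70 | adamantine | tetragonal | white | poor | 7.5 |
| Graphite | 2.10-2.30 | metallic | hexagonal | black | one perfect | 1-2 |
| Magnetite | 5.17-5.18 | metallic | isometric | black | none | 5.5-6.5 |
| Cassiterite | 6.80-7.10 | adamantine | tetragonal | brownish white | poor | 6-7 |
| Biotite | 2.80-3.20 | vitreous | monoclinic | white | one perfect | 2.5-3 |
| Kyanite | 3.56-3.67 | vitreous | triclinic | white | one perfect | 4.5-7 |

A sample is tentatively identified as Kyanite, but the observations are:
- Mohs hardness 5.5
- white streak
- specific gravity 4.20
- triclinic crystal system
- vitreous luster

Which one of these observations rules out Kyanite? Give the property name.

specific gravity

Mohs hardness 5.5: Kyanite has hardness 4.5-7 — agrees.
White streak: Kyanite has white streak — agrees.
Specific gravity 4.20: Kyanite has SG 3.56-3.67 — does not match.
Triclinic crystal system: Kyanite has triclinic system — agrees.
Vitreous luster: Kyanite has vitreous luster — agrees.
Everything matches except the specific gravity.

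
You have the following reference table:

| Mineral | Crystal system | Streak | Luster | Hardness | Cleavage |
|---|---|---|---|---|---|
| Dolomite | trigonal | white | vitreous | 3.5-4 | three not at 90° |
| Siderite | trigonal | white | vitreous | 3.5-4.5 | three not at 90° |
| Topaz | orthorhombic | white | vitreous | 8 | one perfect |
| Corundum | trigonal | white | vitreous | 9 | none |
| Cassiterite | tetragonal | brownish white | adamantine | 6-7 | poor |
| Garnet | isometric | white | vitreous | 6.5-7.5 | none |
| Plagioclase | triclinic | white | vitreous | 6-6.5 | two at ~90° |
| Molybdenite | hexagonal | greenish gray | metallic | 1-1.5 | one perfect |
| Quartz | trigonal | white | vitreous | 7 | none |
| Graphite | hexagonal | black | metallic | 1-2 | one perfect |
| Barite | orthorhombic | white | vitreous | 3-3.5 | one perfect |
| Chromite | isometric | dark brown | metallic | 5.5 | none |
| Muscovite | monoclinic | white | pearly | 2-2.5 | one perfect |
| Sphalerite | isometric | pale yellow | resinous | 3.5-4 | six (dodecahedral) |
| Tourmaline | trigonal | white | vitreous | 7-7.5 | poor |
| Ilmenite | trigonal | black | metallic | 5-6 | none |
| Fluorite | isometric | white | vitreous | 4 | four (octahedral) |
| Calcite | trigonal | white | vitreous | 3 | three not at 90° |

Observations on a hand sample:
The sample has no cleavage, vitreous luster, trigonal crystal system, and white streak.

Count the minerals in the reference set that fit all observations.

2

No cleavage: only Corundum, Garnet, Quartz, Chromite, Ilmenite remain.
Vitreous luster eliminates Chromite, Ilmenite.
Trigonal crystal system excludes Garnet.
White streak: no further eliminations.
The minerals that satisfy all observations are Corundum, Quartz.
That is 2 minerals.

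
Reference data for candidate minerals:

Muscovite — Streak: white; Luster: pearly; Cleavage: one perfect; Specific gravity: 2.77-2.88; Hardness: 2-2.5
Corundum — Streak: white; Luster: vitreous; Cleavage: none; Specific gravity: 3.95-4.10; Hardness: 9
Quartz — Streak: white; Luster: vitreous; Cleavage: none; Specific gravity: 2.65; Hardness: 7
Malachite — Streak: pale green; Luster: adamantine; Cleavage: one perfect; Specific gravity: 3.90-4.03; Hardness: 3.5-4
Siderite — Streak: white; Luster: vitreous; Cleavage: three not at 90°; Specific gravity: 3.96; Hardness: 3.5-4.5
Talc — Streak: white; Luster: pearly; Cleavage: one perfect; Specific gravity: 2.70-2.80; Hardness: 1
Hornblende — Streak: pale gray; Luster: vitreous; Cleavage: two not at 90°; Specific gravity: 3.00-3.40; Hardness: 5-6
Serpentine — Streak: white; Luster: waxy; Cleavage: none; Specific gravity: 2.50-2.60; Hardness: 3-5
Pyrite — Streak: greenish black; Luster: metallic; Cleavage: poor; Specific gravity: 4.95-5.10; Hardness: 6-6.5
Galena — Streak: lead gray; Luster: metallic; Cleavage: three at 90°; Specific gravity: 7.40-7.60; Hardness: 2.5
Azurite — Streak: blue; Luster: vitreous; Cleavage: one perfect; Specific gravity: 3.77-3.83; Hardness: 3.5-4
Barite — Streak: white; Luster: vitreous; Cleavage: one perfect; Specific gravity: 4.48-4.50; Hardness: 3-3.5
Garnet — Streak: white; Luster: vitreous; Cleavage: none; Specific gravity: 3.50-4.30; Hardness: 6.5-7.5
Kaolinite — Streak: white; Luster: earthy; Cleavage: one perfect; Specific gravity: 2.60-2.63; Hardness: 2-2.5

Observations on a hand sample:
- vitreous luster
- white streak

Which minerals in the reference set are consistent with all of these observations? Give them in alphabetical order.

Barite, Corundum, Garnet, Quartz, Siderite

Vitreous luster — Corundum, Quartz, Siderite, Hornblende, Azurite, Barite, Garnet remain.
White streak excludes Hornblende, Azurite.
Consistent with every observation: Barite, Corundum, Garnet, Quartz, Siderite.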